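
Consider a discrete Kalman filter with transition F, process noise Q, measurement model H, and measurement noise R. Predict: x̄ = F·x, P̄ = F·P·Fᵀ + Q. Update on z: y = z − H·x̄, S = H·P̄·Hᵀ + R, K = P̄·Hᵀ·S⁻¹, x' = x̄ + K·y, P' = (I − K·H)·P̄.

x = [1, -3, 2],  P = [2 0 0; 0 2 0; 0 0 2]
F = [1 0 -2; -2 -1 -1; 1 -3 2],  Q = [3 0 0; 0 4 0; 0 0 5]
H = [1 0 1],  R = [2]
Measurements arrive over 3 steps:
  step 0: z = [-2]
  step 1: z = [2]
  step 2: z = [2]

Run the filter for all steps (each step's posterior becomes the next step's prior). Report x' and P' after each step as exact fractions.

step 0: x̄ = F·x = [-3, -1, 14]
step 0: P̄ = F·P·Fᵀ + Q = [13 0 -6; 0 16 -2; -6 -2 33]
step 0: y = z − H·x̄ = [-13]
step 0: S = H·P̄·Hᵀ + R = [36]
step 0: K = P̄·Hᵀ·S⁻¹ = [7/36; -1/18; 3/4]
step 0: x' = x̄ + K·y = [-199/36, -5/18, 17/4]
step 0: P' = (I − K·H)·P̄ = [419/36 7/18 -45/4; 7/18 143/9 -1/2; -45/4 -1/2 51/4]
step 1: x̄ = F·x = [-505/36, 85/12, 137/36]
step 1: P̄ = F·P·Fᵀ + Q = [3983/36 -395/12 -1567/36; -395/12 139/4 679/12; -1567/36 679/12 6095/36]
step 1: y = z − H·x̄ = [110/9]
step 1: S = H·P̄·Hᵀ + R = [1754/9]
step 1: K = P̄·Hᵀ·S⁻¹ = [302/877; 213/1754; 566/877]
step 1: x' = x̄ + K·y = [-34445/3508, 30055/3508, 41021/3508]
step 1: P' = (I − K·H)·P̄ = [307051/3508 -144061/3508 -304635/3508; -144061/3508 111821/3508 144913/3508; -304635/3508 144913/3508 309163/3508]
step 2: x̄ = F·x = [-116487/3508, -1093/1754, -10642/877]
step 2: P̄ = F·P·Fᵀ + Q = [2772767/3508 -237897/1754 93015/877; -237897/1754 79131/1754 25409/1754; 93015/877 25409/1754 237251/1754]
step 2: y = z − H·x̄ = [166071/3508]
step 2: S = H·P̄·Hᵀ + R = [3998405/3508]
step 2: K = P̄·Hᵀ·S⁻¹ = [3144827/3998405; -424976/3998405; 846562/3998405]
step 2: x' = x̄ + K·y = [32213433/7996810, -45220469/7996810, -16884097/7996810]
step 2: P' = (I − K·H)·P̄ = [682273989/7996810 -322657417/7996810 -669694681/7996810; -322657417/7996810 257805571/7996810 320957513/7996810; -669694681/7996810 320957513/7996810 673080929/7996810]

step 0: x' = [-199/36, -5/18, 17/4], P' = [419/36 7/18 -45/4; 7/18 143/9 -1/2; -45/4 -1/2 51/4]
step 1: x' = [-34445/3508, 30055/3508, 41021/3508], P' = [307051/3508 -144061/3508 -304635/3508; -144061/3508 111821/3508 144913/3508; -304635/3508 144913/3508 309163/3508]
step 2: x' = [32213433/7996810, -45220469/7996810, -16884097/7996810], P' = [682273989/7996810 -322657417/7996810 -669694681/7996810; -322657417/7996810 257805571/7996810 320957513/7996810; -669694681/7996810 320957513/7996810 673080929/7996810]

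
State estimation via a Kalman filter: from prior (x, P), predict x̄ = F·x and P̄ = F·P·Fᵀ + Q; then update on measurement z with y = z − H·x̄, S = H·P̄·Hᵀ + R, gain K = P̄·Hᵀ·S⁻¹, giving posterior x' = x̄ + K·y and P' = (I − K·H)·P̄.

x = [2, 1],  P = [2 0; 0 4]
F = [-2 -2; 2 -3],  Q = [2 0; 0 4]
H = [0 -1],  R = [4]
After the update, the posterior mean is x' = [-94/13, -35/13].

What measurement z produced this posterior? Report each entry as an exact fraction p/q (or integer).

x̄ = F·x = [-6, 1]
P̄ = F·P·Fᵀ + Q = [26 16; 16 48]
S = H·P̄·Hᵀ + R = [52]
K = P̄·Hᵀ·S⁻¹ = [-4/13; -12/13]
x' − x̄ = [-16/13, -48/13] = K·y
y = (KᵀK)⁻¹·Kᵀ·(x' − x̄) = [4]
z = y + H·x̄ = [4] + [-1] = [3]

z = [3]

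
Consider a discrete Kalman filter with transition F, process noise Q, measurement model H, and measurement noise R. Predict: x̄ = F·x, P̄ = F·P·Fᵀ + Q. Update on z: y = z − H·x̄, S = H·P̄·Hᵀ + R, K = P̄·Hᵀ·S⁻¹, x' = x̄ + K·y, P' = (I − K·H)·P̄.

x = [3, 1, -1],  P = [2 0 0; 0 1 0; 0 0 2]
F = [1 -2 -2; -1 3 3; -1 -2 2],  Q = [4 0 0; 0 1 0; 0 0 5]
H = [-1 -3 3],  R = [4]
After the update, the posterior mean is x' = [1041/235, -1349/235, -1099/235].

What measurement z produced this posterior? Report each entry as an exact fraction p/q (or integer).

x̄ = F·x = [3, -3, -7]
P̄ = F·P·Fᵀ + Q = [18 -20 -6; -20 30 8; -6 8 19]
S = H·P̄·Hᵀ + R = [235]
K = P̄·Hᵀ·S⁻¹ = [24/235; -46/235; 39/235]
x' − x̄ = [336/235, -644/235, 546/235] = K·y
y = (KᵀK)⁻¹·Kᵀ·(x' − x̄) = [14]
z = y + H·x̄ = [14] + [-15] = [-1]

z = [-1]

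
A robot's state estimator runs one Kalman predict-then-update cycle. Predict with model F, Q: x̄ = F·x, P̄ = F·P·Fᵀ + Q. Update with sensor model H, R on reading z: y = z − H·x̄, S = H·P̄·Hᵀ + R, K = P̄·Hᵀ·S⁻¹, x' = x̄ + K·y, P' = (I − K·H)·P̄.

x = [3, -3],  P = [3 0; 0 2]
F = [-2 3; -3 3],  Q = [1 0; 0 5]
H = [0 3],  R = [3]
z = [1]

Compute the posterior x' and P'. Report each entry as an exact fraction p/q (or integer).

x̄ = F·x = [-15, -18]
P̄ = F·P·Fᵀ + Q = [31 36; 36 50]
y = z − H·x̄ = [55]
S = H·P̄·Hᵀ + R = [453]
K = P̄·Hᵀ·S⁻¹ = [36/151; 50/151]
x' = x̄ + K·y = [-285/151, 32/151]
P' = (I − K·H)·P̄ = [793/151 36/151; 36/151 50/151]

x' = [-285/151, 32/151]
P' = [793/151 36/151; 36/151 50/151]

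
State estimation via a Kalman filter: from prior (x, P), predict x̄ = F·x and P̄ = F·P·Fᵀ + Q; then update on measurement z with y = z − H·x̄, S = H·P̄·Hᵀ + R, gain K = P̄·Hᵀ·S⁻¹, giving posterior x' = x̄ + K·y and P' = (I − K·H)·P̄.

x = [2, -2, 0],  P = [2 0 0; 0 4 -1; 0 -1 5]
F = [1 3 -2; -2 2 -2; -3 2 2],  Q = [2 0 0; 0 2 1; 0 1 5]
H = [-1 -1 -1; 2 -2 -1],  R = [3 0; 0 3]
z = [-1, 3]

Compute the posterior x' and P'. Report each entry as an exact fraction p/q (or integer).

x̄ = F·x = [-4, -8, -10]
P̄ = F·P·Fᵀ + Q = [72 50 -4; 50 54 9; -4 9 51]
y = z − H·x̄ = [-23, -15]
S = H·P̄·Hᵀ + R = [290 46; 46 210]
K = P̄·Hᵀ·S⁻¹ = [-6747/14696 4837/14696; -5737/14696 67/14696; -4109/29392 -9877/29392]
x' = x̄ + K·y = [11921/7348, 6689/7348, -25629/14696]
P' = (I − K·H)·P̄ = [14895/7348 27309/7348 -64167/14696; 27309/7348 73221/7348 -183849/14696; -64167/14696 -183849/14696 508359/29392]

x' = [11921/7348, 6689/7348, -25629/14696]
P' = [14895/7348 27309/7348 -64167/14696; 27309/7348 73221/7348 -183849/14696; -64167/14696 -183849/14696 508359/29392]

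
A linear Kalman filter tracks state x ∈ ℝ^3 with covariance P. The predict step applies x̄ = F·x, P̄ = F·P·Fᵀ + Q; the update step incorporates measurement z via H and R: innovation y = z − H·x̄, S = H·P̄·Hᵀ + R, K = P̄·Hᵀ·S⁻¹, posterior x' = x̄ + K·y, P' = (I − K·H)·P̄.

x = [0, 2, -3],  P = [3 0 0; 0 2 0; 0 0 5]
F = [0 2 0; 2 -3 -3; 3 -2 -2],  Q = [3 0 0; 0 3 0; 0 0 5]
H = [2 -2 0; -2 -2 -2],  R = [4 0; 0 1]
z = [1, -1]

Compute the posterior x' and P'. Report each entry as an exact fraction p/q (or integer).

x̄ = F·x = [4, 3, 2]
P̄ = F·P·Fᵀ + Q = [11 -12 -8; -12 78 60; -8 60 60]
y = z − H·x̄ = [-1, 17]
S = H·P̄·Hᵀ + R = [456 540; 540 917]
K = P̄·Hᵀ·S⁻¹ = [16231/63276 -693/5273; -2415/10546 -738/5273; -469/15819 -1196/5273]
x' = x̄ + K·y = [95501/63276, 8961/10546, -28889/15819]
P' = (I − K·H)·P̄ = [49549/31638 5553/5273 -40394/15819; 5553/5273 7968/5273 -13152/5273; -40394/15819 -13152/5273 81644/15819]

x' = [95501/63276, 8961/10546, -28889/15819]
P' = [49549/31638 5553/5273 -40394/15819; 5553/5273 7968/5273 -13152/5273; -40394/15819 -13152/5273 81644/15819]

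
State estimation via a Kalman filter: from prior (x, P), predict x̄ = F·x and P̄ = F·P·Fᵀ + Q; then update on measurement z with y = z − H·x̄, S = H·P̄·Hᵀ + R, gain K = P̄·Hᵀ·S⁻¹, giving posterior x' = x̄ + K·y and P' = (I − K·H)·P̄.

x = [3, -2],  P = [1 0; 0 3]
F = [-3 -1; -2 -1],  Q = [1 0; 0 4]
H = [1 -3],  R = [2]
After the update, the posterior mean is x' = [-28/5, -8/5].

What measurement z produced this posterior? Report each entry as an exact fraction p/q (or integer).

z = [-1]

x̄ = F·x = [-7, -4]
P̄ = F·P·Fᵀ + Q = [13 9; 9 11]
S = H·P̄·Hᵀ + R = [60]
K = P̄·Hᵀ·S⁻¹ = [-7/30; -2/5]
x' − x̄ = [7/5, 12/5] = K·y
y = (KᵀK)⁻¹·Kᵀ·(x' − x̄) = [-6]
z = y + H·x̄ = [-6] + [5] = [-1]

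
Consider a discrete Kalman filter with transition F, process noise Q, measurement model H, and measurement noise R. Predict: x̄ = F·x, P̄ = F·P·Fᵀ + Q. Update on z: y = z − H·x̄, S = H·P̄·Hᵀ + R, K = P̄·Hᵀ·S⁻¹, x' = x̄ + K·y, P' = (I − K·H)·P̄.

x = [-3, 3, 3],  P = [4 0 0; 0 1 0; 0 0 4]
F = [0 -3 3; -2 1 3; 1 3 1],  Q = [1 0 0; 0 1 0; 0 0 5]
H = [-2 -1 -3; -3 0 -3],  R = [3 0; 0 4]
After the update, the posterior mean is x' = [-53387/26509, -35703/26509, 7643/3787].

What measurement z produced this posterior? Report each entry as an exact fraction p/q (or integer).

z = [1, -2]

x̄ = F·x = [0, 18, 9]
P̄ = F·P·Fᵀ + Q = [46 33 3; 33 54 7; 3 7 22]
S = H·P̄·Hᵀ + R = [649 639; 639 670]
K = P̄·Hᵀ·S⁻¹ = [4153/26509 -9777/26509; -17790/26509 12219/26509; -715/3787 258/3787]
x' − x̄ = [-53387/26509, -512865/26509, -26440/3787] = K·y
y = (KᵀK)⁻¹·Kᵀ·(x' − x̄) = [46, 25]
z = y + H·x̄ = [46, 25] + [-45, -27] = [1, -2]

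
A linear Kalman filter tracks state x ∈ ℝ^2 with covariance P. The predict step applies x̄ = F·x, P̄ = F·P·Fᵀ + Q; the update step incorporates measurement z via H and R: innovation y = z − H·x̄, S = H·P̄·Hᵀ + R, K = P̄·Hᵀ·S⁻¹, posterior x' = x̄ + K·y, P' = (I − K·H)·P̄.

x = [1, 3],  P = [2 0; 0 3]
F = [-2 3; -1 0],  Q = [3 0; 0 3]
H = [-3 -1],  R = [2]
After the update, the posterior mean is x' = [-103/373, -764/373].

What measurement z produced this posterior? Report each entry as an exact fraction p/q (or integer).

x̄ = F·x = [7, -1]
P̄ = F·P·Fᵀ + Q = [38 4; 4 5]
S = H·P̄·Hᵀ + R = [373]
K = P̄·Hᵀ·S⁻¹ = [-118/373; -17/373]
x' − x̄ = [-2714/373, -391/373] = K·y
y = (KᵀK)⁻¹·Kᵀ·(x' − x̄) = [23]
z = y + H·x̄ = [23] + [-20] = [3]

z = [3]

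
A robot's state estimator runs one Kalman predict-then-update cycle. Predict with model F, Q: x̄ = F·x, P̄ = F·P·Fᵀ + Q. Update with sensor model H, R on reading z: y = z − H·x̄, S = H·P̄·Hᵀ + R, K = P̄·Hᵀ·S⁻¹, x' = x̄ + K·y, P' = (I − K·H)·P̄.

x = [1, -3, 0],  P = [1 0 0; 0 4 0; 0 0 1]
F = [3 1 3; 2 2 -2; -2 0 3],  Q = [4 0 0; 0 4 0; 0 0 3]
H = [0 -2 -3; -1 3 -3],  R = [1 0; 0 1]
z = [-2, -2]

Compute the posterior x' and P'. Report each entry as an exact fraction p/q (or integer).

x̄ = F·x = [0, -4, -2]
P̄ = F·P·Fᵀ + Q = [26 8 3; 8 28 -10; 3 -10 16]
y = z − H·x̄ = [-16, 4]
S = H·P̄·Hᵀ + R = [137 31; 31 573]
K = P̄·Hᵀ·S⁻¹ = [-3496/19385 -183/19385; -4546/19385 3832/19385; -13533/77540 -10229/77540]
x' = x̄ + K·y = [55204/19385, 10524/19385, 5133/19385]
P' = (I − K·H)·P̄ = [414597/19385 83582/19385 -54556/19385; 83582/19385 18392/19385 -10746/19385; -54556/19385 -10746/19385 33167/77540]

x' = [55204/19385, 10524/19385, 5133/19385]
P' = [414597/19385 83582/19385 -54556/19385; 83582/19385 18392/19385 -10746/19385; -54556/19385 -10746/19385 33167/77540]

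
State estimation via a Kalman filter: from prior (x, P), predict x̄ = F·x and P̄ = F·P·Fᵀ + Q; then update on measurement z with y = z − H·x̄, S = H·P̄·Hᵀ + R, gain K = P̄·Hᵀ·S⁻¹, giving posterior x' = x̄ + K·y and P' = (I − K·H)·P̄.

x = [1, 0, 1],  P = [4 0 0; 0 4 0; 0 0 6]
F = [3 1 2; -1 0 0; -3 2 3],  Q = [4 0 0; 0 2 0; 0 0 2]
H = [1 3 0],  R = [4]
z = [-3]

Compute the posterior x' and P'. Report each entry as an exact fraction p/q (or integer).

x' = [55/27, -14/9, -110/27]
P' = [1324/27 -140/9 -488/27; -140/9 16/3 64/9; -488/27 64/9 1948/27]

x̄ = F·x = [5, -1, 0]
P̄ = F·P·Fᵀ + Q = [68 -12 8; -12 6 12; 8 12 108]
y = z − H·x̄ = [-5]
S = H·P̄·Hᵀ + R = [54]
K = P̄·Hᵀ·S⁻¹ = [16/27; 1/9; 22/27]
x' = x̄ + K·y = [55/27, -14/9, -110/27]
P' = (I − K·H)·P̄ = [1324/27 -140/9 -488/27; -140/9 16/3 64/9; -488/27 64/9 1948/27]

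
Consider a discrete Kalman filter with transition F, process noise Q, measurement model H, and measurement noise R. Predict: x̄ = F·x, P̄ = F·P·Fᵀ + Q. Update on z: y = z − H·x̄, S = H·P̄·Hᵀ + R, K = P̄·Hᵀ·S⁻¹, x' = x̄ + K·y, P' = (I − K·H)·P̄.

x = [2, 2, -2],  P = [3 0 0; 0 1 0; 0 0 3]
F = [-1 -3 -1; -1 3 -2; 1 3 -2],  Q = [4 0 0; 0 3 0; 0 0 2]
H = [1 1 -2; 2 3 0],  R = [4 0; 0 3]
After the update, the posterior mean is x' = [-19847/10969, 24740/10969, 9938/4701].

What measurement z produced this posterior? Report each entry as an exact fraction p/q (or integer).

z = [-3, 3]

x̄ = F·x = [-6, 8, 12]
P̄ = F·P·Fᵀ + Q = [19 0 -6; 0 27 18; -6 18 26]
S = H·P̄·Hᵀ + R = [106 35; 35 322]
K = P̄·Hᵀ·S⁻¹ = [412/1567 981/10969; -273/1567 2967/10969; -2050/4701 836/4701]
x' − x̄ = [45967/10969, -63012/10969, -46474/4701] = K·y
y = (KᵀK)⁻¹·Kᵀ·(x' − x̄) = [19, -9]
z = y + H·x̄ = [19, -9] + [-22, 12] = [-3, 3]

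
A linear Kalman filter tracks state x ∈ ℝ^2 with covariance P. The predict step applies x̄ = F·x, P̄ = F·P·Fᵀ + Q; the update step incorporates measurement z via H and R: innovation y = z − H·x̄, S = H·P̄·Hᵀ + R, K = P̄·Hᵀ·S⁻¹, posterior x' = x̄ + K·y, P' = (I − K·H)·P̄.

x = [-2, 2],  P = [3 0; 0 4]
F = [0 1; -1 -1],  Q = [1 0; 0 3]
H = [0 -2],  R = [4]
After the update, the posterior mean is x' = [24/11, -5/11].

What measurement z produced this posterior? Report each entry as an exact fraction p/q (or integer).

x̄ = F·x = [2, 0]
P̄ = F·P·Fᵀ + Q = [5 -4; -4 10]
S = H·P̄·Hᵀ + R = [44]
K = P̄·Hᵀ·S⁻¹ = [2/11; -5/11]
x' − x̄ = [2/11, -5/11] = K·y
y = (KᵀK)⁻¹·Kᵀ·(x' − x̄) = [1]
z = y + H·x̄ = [1] + [0] = [1]

z = [1]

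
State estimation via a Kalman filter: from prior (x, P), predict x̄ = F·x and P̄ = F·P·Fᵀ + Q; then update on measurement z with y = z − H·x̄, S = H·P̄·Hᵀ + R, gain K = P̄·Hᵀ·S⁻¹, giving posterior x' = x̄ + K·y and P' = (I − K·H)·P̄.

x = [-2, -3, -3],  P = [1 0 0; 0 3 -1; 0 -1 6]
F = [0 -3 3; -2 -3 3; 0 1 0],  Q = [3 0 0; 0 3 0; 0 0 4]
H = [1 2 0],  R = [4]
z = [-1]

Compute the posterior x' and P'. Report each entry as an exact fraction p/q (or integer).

x̄ = F·x = [0, 4, -3]
P̄ = F·P·Fᵀ + Q = [102 99 -12; 99 106 -12; -12 -12 7]
y = z − H·x̄ = [-9]
S = H·P̄·Hᵀ + R = [926]
K = P̄·Hᵀ·S⁻¹ = [150/463; 311/926; -18/463]
x' = x̄ + K·y = [-1350/463, 905/926, -1227/463]
P' = (I − K·H)·P̄ = [2226/463 -813/463 -156/463; -813/463 1435/926 42/463; -156/463 42/463 2593/463]

x' = [-1350/463, 905/926, -1227/463]
P' = [2226/463 -813/463 -156/463; -813/463 1435/926 42/463; -156/463 42/463 2593/463]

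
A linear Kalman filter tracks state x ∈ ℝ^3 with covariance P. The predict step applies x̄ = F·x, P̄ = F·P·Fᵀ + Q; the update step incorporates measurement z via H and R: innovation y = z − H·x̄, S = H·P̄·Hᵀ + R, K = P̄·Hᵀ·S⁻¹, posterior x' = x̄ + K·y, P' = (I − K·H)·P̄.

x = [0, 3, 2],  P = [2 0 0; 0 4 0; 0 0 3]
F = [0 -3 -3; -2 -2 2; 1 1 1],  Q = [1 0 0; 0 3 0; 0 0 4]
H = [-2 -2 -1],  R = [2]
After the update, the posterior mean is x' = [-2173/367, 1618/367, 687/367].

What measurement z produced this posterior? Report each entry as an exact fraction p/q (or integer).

x̄ = F·x = [-15, -2, 5]
P̄ = F·P·Fᵀ + Q = [64 6 -21; 6 39 -6; -21 -6 13]
S = H·P̄·Hᵀ + R = [367]
K = P̄·Hᵀ·S⁻¹ = [-119/367; -84/367; 41/367]
x' − x̄ = [3332/367, 2352/367, -1148/367] = K·y
y = (KᵀK)⁻¹·Kᵀ·(x' − x̄) = [-28]
z = y + H·x̄ = [-28] + [29] = [1]

z = [1]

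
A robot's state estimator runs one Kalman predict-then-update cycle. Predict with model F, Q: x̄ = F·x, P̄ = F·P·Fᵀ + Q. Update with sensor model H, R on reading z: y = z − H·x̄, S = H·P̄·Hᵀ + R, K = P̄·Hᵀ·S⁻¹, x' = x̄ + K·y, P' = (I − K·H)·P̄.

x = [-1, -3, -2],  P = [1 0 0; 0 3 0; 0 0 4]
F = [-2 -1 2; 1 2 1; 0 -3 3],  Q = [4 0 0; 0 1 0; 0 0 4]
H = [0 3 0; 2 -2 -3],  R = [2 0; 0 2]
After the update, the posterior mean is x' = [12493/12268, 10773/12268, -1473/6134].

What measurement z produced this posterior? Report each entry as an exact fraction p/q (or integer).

x̄ = F·x = [1, -9, 3]
P̄ = F·P·Fᵀ + Q = [27 0 33; 0 18 -6; 33 -6 67]
S = H·P̄·Hᵀ + R = [164 -54; -54 317]
K = P̄·Hᵀ·S⁻¹ = [-1215/24536 -1845/12268; 8073/24536 -9/12268; -3087/12268 -2643/6134]
x' − x̄ = [225/12268, 121185/12268, -19875/6134] = K·y
y = (KᵀK)⁻¹·Kᵀ·(x' − x̄) = [30, -10]
z = y + H·x̄ = [30, -10] + [-27, 11] = [3, 1]

z = [3, 1]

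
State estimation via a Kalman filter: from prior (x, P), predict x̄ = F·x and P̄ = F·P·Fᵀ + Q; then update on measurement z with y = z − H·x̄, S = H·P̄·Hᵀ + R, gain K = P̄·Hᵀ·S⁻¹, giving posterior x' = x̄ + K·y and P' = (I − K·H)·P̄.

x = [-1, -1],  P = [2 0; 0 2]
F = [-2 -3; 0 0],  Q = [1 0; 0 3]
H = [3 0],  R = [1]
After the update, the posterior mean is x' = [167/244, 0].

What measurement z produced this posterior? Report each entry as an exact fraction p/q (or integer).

x̄ = F·x = [5, 0]
P̄ = F·P·Fᵀ + Q = [27 0; 0 3]
S = H·P̄·Hᵀ + R = [244]
K = P̄·Hᵀ·S⁻¹ = [81/244; 0]
x' − x̄ = [-1053/244, 0] = K·y
y = (KᵀK)⁻¹·Kᵀ·(x' − x̄) = [-13]
z = y + H·x̄ = [-13] + [15] = [2]

z = [2]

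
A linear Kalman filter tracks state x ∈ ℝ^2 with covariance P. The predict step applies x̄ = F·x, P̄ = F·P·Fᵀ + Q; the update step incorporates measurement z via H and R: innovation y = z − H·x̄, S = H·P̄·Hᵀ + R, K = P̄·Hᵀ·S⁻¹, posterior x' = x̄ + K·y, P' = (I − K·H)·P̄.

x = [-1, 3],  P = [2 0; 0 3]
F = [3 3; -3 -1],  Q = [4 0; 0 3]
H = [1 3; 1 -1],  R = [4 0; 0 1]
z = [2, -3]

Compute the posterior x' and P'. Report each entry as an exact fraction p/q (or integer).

x̄ = F·x = [6, 0]
P̄ = F·P·Fᵀ + Q = [49 -27; -27 24]
y = z − H·x̄ = [-4, -9]
S = H·P̄·Hᵀ + R = [107 -77; -77 128]
K = P̄·Hᵀ·S⁻¹ = [1756/7767 5668/7767; 611/2589 -664/2589]
x' = x̄ + K·y = [-11434/7767, 3532/2589]
P' = (I − K·H)·P̄ = [6007/7767 113/2589; 113/2589 259/863]

x' = [-11434/7767, 3532/2589]
P' = [6007/7767 113/2589; 113/2589 259/863]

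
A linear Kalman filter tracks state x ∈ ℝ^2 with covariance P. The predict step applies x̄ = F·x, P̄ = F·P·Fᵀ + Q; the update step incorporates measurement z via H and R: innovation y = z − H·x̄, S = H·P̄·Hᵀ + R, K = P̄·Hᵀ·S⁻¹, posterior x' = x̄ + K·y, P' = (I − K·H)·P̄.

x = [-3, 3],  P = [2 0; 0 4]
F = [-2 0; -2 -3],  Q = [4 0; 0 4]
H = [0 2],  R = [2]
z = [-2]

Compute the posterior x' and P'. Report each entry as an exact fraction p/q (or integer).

x' = [614/97, -99/97]
P' = [1036/97 8/97; 8/97 48/97]

x̄ = F·x = [6, -3]
P̄ = F·P·Fᵀ + Q = [12 8; 8 48]
y = z − H·x̄ = [4]
S = H·P̄·Hᵀ + R = [194]
K = P̄·Hᵀ·S⁻¹ = [8/97; 48/97]
x' = x̄ + K·y = [614/97, -99/97]
P' = (I − K·H)·P̄ = [1036/97 8/97; 8/97 48/97]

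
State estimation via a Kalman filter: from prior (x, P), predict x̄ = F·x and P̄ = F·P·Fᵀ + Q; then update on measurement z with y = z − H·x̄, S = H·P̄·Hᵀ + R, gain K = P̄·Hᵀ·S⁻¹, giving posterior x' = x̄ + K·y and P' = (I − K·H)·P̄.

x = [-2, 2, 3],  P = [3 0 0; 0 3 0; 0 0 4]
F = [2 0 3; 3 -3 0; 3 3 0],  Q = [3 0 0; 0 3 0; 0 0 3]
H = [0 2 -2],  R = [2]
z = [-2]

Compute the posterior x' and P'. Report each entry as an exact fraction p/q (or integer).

x̄ = F·x = [5, -12, 0]
P̄ = F·P·Fᵀ + Q = [51 18 18; 18 57 0; 18 0 57]
y = z − H·x̄ = [22]
S = H·P̄·Hᵀ + R = [458]
K = P̄·Hᵀ·S⁻¹ = [0; 57/229; -57/229]
x' = x̄ + K·y = [5, -1494/229, -1254/229]
P' = (I − K·H)·P̄ = [51 18 18; 18 6555/229 6498/229; 18 6498/229 6555/229]

x' = [5, -1494/229, -1254/229]
P' = [51 18 18; 18 6555/229 6498/229; 18 6498/229 6555/229]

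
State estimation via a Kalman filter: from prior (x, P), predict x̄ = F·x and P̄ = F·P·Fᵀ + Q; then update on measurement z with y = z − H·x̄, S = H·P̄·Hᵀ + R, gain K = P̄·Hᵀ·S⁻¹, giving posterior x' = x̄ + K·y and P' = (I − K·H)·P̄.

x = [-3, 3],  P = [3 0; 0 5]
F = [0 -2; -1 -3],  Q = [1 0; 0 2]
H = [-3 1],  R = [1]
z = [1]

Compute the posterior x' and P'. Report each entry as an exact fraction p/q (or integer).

x̄ = F·x = [-6, -6]
P̄ = F·P·Fᵀ + Q = [21 30; 30 50]
y = z − H·x̄ = [-11]
S = H·P̄·Hᵀ + R = [60]
K = P̄·Hᵀ·S⁻¹ = [-11/20; -2/3]
x' = x̄ + K·y = [1/20, 4/3]
P' = (I − K·H)·P̄ = [57/20 8; 8 70/3]

x' = [1/20, 4/3]
P' = [57/20 8; 8 70/3]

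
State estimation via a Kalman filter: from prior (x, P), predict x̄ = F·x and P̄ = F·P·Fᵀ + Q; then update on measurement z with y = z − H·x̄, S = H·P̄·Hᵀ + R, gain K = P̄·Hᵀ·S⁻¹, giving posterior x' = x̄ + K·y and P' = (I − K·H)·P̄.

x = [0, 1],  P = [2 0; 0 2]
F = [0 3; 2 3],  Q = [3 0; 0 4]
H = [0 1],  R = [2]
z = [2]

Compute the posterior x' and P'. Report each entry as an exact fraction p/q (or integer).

x' = [39/16, 33/16]
P' = [87/8 9/8; 9/8 15/8]

x̄ = F·x = [3, 3]
P̄ = F·P·Fᵀ + Q = [21 18; 18 30]
y = z − H·x̄ = [-1]
S = H·P̄·Hᵀ + R = [32]
K = P̄·Hᵀ·S⁻¹ = [9/16; 15/16]
x' = x̄ + K·y = [39/16, 33/16]
P' = (I − K·H)·P̄ = [87/8 9/8; 9/8 15/8]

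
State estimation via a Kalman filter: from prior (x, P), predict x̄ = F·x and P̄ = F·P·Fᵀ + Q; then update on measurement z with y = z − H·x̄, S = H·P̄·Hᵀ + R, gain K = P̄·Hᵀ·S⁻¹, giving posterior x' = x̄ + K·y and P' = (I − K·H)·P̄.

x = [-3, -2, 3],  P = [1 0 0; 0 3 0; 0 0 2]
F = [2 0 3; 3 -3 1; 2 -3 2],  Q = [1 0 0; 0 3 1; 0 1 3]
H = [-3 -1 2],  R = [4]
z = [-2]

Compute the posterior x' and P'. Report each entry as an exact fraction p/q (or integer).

x' = [689/148, 5/148, 449/74]
P' = [1003/148 1727/148 1135/74; 1727/148 6067/148 2811/74; 1135/74 2811/74 1553/37]

x̄ = F·x = [3, 0, 6]
P̄ = F·P·Fᵀ + Q = [23 12 16; 12 41 38; 16 38 42]
y = z − H·x̄ = [-5]
S = H·P̄·Hᵀ + R = [148]
K = P̄·Hᵀ·S⁻¹ = [-49/148; -1/148; -1/74]
x' = x̄ + K·y = [689/148, 5/148, 449/74]
P' = (I − K·H)·P̄ = [1003/148 1727/148 1135/74; 1727/148 6067/148 2811/74; 1135/74 2811/74 1553/37]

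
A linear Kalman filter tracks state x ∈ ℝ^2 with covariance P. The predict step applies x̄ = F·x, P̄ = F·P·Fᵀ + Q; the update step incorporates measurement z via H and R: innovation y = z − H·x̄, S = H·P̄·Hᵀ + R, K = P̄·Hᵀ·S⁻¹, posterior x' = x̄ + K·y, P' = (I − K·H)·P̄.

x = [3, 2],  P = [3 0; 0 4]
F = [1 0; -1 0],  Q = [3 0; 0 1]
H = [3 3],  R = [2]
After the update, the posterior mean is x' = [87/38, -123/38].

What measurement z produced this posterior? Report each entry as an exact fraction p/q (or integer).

z = [-3]

x̄ = F·x = [3, -3]
P̄ = F·P·Fᵀ + Q = [6 -3; -3 4]
S = H·P̄·Hᵀ + R = [38]
K = P̄·Hᵀ·S⁻¹ = [9/38; 3/38]
x' − x̄ = [-27/38, -9/38] = K·y
y = (KᵀK)⁻¹·Kᵀ·(x' − x̄) = [-3]
z = y + H·x̄ = [-3] + [0] = [-3]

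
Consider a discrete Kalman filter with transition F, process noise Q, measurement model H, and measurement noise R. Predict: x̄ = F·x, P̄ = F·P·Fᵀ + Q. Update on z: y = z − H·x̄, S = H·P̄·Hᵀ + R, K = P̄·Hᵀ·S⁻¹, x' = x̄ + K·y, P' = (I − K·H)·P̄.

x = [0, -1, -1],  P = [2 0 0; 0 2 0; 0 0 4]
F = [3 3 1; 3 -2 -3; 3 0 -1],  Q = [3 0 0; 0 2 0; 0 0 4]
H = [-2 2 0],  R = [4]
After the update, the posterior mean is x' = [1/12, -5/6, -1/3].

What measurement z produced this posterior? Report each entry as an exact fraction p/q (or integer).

z = [-2]

x̄ = F·x = [-4, 5, 1]
P̄ = F·P·Fᵀ + Q = [43 -6 14; -6 64 30; 14 30 26]
S = H·P̄·Hᵀ + R = [480]
K = P̄·Hᵀ·S⁻¹ = [-49/240; 7/24; 1/15]
x' − x̄ = [49/12, -35/6, -4/3] = K·y
y = (KᵀK)⁻¹·Kᵀ·(x' − x̄) = [-20]
z = y + H·x̄ = [-20] + [18] = [-2]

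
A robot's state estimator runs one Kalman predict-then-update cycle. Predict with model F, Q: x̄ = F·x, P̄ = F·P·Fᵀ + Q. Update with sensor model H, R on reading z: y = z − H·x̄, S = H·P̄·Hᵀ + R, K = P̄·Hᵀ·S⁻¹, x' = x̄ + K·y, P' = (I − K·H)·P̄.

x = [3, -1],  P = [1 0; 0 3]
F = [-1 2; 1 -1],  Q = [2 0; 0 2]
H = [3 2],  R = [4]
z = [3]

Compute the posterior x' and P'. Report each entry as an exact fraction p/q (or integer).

x̄ = F·x = [-5, 4]
P̄ = F·P·Fᵀ + Q = [15 -7; -7 6]
y = z − H·x̄ = [10]
S = H·P̄·Hᵀ + R = [79]
K = P̄·Hᵀ·S⁻¹ = [31/79; -9/79]
x' = x̄ + K·y = [-85/79, 226/79]
P' = (I − K·H)·P̄ = [224/79 -274/79; -274/79 393/79]

x' = [-85/79, 226/79]
P' = [224/79 -274/79; -274/79 393/79]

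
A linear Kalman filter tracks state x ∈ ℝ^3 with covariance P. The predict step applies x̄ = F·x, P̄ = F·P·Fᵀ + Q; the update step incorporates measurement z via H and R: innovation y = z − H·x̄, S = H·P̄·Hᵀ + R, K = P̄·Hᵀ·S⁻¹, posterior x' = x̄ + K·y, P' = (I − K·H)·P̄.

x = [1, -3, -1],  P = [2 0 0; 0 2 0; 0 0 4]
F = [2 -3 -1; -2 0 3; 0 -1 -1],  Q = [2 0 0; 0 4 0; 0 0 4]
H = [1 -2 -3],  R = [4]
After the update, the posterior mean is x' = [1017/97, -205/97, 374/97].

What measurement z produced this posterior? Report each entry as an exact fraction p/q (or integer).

x̄ = F·x = [12, -5, 4]
P̄ = F·P·Fᵀ + Q = [32 -20 10; -20 48 -12; 10 -12 10]
S = H·P̄·Hᵀ + R = [194]
K = P̄·Hᵀ·S⁻¹ = [21/97; -40/97; 2/97]
x' − x̄ = [-147/97, 280/97, -14/97] = K·y
y = (KᵀK)⁻¹·Kᵀ·(x' − x̄) = [-7]
z = y + H·x̄ = [-7] + [10] = [3]

z = [3]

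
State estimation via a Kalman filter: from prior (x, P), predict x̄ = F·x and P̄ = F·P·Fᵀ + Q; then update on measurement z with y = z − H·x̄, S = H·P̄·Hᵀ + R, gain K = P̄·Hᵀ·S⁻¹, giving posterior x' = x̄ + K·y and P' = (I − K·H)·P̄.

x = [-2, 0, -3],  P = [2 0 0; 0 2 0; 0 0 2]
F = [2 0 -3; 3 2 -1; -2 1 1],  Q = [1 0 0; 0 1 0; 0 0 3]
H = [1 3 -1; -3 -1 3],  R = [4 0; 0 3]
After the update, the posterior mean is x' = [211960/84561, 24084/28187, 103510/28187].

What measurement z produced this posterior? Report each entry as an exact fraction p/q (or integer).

z = [2, 3]

x̄ = F·x = [5, -3, 1]
P̄ = F·P·Fᵀ + Q = [27 18 -14; 18 29 -10; -14 -10 15]
S = H·P̄·Hᵀ + R = [503 -577; -577 830]
K = P̄·Hᵀ·S⁻¹ = [-2507/84561 -16108/84561; 10083/28187 3172/28187; 2333/28187 4916/28187]
x' − x̄ = [-210845/84561, 108645/28187, 75323/28187] = K·y
y = (KᵀK)⁻¹·Kᵀ·(x' − x̄) = [7, 12]
z = y + H·x̄ = [7, 12] + [-5, -9] = [2, 3]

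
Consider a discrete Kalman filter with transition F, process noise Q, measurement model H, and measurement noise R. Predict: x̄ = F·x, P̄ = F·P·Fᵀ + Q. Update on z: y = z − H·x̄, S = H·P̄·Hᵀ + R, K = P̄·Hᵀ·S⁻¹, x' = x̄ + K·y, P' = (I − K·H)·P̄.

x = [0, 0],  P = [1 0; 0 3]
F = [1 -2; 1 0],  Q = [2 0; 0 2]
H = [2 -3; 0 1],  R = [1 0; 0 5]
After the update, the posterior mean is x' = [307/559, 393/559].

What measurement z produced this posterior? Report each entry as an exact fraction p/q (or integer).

z = [-1, 2]

x̄ = F·x = [0, 0]
P̄ = F·P·Fᵀ + Q = [15 1; 1 3]
S = H·P̄·Hᵀ + R = [76 -7; -7 8]
K = P̄·Hᵀ·S⁻¹ = [223/559 265/559; -35/559 179/559]
x' − x̄ = [307/559, 393/559] = K·y
y = (KᵀK)⁻¹·Kᵀ·(x' − x̄) = [-1, 2]
z = y + H·x̄ = [-1, 2] + [0, 0] = [-1, 2]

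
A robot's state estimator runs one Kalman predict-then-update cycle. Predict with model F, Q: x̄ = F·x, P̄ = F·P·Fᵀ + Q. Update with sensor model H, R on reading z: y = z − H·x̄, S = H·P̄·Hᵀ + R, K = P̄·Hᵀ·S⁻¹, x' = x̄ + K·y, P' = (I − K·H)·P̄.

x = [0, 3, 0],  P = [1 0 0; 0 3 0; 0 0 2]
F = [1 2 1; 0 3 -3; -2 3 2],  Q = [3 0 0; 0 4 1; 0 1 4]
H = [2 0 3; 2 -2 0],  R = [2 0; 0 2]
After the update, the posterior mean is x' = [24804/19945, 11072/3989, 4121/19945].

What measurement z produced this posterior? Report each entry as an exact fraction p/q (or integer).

x̄ = F·x = [6, 9, 9]
P̄ = F·P·Fᵀ + Q = [18 12 20; 12 49 16; 20 16 43]
S = H·P̄·Hᵀ + R = [701 48; 48 174]
K = P̄·Hᵀ·S⁻¹ = [2688/19945 634/19945; 536/3989 -5533/11967; 4837/19945 -1252/59835]
x' − x̄ = [-94866/19945, -24829/3989, -175384/19945] = K·y
y = (KᵀK)⁻¹·Kᵀ·(x' − x̄) = [-36, 3]
z = y + H·x̄ = [-36, 3] + [39, -6] = [3, -3]

z = [3, -3]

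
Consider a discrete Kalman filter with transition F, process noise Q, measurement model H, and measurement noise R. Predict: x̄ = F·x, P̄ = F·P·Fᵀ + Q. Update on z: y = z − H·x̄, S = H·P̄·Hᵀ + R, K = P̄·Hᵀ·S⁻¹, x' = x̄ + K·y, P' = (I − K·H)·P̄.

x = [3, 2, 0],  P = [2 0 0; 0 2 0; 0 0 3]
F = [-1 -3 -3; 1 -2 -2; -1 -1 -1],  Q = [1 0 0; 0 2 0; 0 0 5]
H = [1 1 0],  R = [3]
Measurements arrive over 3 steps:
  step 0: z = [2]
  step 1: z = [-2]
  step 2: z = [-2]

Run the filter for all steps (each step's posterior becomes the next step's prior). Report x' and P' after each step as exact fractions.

step 0: x̄ = F·x = [-9, -1, -5]
step 0: P̄ = F·P·Fᵀ + Q = [48 28 17; 28 24 8; 17 8 12]
step 0: y = z − H·x̄ = [12]
step 0: S = H·P̄·Hᵀ + R = [131]
step 0: K = P̄·Hᵀ·S⁻¹ = [76/131; 52/131; 25/131]
step 0: x' = x̄ + K·y = [-267/131, 493/131, -355/131]
step 0: P' = (I − K·H)·P̄ = [512/131 -284/131 327/131; -284/131 440/131 -252/131; 327/131 -252/131 947/131]
step 1: x̄ = F·x = [-147/131, -543/131, 129/131]
step 1: P̄ = F·P·Fᵀ + Q = [8848/131 4743/131 3333/131; 4743/131 4134/131 1297/131; 3333/131 1297/131 2136/131]
step 1: y = z − H·x̄ = [428/131]
step 1: S = H·P̄·Hᵀ + R = [22861/131]
step 1: K = P̄·Hᵀ·S⁻¹ = [13591/22861; 8877/22861; 4630/22861]
step 1: x' = x̄ + K·y = [18751/22861, -65757/22861, 37639/22861]
step 1: P' = (I − K·H)·P̄ = [134037/22861 -93264/22861 101293/22861; -93264/22861 119895/22861 -87403/22861; 101293/22861 -87403/22861 209116/22861]
step 2: x̄ = F·x = [65603/22861, 74987/22861, 9367/22861]
step 2: P̄ = F·P·Fᵀ + Q = [1592917/22861 783164/22861 628768/22861; 783164/22861 764463/22861 182402/22861; 628768/22861 182402/22861 418605/22861]
step 2: y = z − H·x̄ = [-186312/22861]
step 2: S = H·P̄·Hᵀ + R = [3992291/22861]
step 2: K = P̄·Hᵀ·S⁻¹ = [2376081/3992291; 1547627/3992291; 811170/3992291]
step 2: x' = x̄ + K·y = [-7908059/3992291, 482413/3992291, -4975063/3992291]
step 2: P' = (I − K·H)·P̄ = [31215926/3992291 -24087683/3992291 25494038/3992291; -24087683/3992291 28730564/3992291 -23060528/3992291; 25494038/3992291 -23060528/3992291 44319855/3992291]

step 0: x' = [-267/131, 493/131, -355/131], P' = [512/131 -284/131 327/131; -284/131 440/131 -252/131; 327/131 -252/131 947/131]
step 1: x' = [18751/22861, -65757/22861, 37639/22861], P' = [134037/22861 -93264/22861 101293/22861; -93264/22861 119895/22861 -87403/22861; 101293/22861 -87403/22861 209116/22861]
step 2: x' = [-7908059/3992291, 482413/3992291, -4975063/3992291], P' = [31215926/3992291 -24087683/3992291 25494038/3992291; -24087683/3992291 28730564/3992291 -23060528/3992291; 25494038/3992291 -23060528/3992291 44319855/3992291]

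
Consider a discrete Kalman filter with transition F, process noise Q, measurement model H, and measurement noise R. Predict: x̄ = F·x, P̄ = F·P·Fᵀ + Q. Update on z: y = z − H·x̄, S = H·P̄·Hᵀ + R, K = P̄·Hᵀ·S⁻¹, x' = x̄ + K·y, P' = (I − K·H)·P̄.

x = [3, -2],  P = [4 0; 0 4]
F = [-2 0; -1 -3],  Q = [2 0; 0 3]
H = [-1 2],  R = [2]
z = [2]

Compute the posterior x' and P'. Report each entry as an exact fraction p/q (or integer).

x̄ = F·x = [-6, 3]
P̄ = F·P·Fᵀ + Q = [18 8; 8 43]
y = z − H·x̄ = [-10]
S = H·P̄·Hᵀ + R = [160]
K = P̄·Hᵀ·S⁻¹ = [-1/80; 39/80]
x' = x̄ + K·y = [-47/8, -15/8]
P' = (I − K·H)·P̄ = [719/40 359/40; 359/40 199/40]

x' = [-47/8, -15/8]
P' = [719/40 359/40; 359/40 199/40]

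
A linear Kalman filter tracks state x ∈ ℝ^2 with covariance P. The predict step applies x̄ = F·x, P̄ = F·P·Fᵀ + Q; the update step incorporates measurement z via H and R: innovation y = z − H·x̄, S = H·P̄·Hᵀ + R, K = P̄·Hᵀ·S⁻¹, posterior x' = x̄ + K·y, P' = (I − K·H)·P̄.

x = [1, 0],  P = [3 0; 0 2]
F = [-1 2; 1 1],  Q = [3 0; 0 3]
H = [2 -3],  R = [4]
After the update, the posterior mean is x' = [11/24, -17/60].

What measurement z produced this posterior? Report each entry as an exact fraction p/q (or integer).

z = [2]

x̄ = F·x = [-1, 1]
P̄ = F·P·Fᵀ + Q = [14 1; 1 8]
S = H·P̄·Hᵀ + R = [120]
K = P̄·Hᵀ·S⁻¹ = [5/24; -11/60]
x' − x̄ = [35/24, -77/60] = K·y
y = (KᵀK)⁻¹·Kᵀ·(x' − x̄) = [7]
z = y + H·x̄ = [7] + [-5] = [2]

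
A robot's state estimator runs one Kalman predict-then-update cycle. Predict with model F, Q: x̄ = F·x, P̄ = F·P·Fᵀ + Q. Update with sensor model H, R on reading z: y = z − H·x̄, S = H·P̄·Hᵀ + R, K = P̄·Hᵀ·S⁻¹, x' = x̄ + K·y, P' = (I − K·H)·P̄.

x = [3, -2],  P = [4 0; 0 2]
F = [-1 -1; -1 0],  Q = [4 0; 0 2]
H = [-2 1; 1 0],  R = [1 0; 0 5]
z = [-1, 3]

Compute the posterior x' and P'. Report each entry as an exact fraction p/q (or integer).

x' = [7/209, -259/209]
P' = [270/209 460/209; 460/209 954/209]

x̄ = F·x = [-1, -3]
P̄ = F·P·Fᵀ + Q = [10 4; 4 6]
y = z − H·x̄ = [0, 4]
S = H·P̄·Hᵀ + R = [31 -16; -16 15]
K = P̄·Hᵀ·S⁻¹ = [-80/209 54/209; 34/209 92/209]
x' = x̄ + K·y = [7/209, -259/209]
P' = (I − K·H)·P̄ = [270/209 460/209; 460/209 954/209]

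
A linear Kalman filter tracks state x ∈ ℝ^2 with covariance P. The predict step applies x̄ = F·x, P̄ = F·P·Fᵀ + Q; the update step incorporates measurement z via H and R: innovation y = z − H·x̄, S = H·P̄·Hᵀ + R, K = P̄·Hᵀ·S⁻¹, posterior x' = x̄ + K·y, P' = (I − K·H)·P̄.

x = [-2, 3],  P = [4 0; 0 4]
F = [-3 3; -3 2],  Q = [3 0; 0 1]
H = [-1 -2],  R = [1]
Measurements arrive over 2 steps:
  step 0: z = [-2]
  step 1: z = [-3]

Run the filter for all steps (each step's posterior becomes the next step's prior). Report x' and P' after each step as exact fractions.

step 0: x̄ = F·x = [15, 12]
step 0: P̄ = F·P·Fᵀ + Q = [75 60; 60 53]
step 0: y = z − H·x̄ = [37]
step 0: S = H·P̄·Hᵀ + R = [528]
step 0: K = P̄·Hᵀ·S⁻¹ = [-65/176; -83/264]
step 0: x' = x̄ + K·y = [235/176, 97/264]
step 0: P' = (I − K·H)·P̄ = [525/176 -115/88; -115/88 107/132]
step 1: x̄ = F·x = [-511/176, -157/48]
step 1: P̄ = F·P·Fᵀ + Q = [10677/176 821/16; 821/16 2245/48]
step 1: y = z − H·x̄ = [-6571/528]
step 1: S = H·P̄·Hᵀ + R = [239711/528]
step 1: K = P̄·Hᵀ·S⁻¹ = [-86217/239711; -76483/239711]
step 1: x' = x̄ + K·y = [376998/239711, 167782/239711]
step 1: P' = (I − K·H)·P̄ = [463659/239711 -188721/239711; -188721/239711 132602/239711]

step 0: x' = [235/176, 97/264], P' = [525/176 -115/88; -115/88 107/132]
step 1: x' = [376998/239711, 167782/239711], P' = [463659/239711 -188721/239711; -188721/239711 132602/239711]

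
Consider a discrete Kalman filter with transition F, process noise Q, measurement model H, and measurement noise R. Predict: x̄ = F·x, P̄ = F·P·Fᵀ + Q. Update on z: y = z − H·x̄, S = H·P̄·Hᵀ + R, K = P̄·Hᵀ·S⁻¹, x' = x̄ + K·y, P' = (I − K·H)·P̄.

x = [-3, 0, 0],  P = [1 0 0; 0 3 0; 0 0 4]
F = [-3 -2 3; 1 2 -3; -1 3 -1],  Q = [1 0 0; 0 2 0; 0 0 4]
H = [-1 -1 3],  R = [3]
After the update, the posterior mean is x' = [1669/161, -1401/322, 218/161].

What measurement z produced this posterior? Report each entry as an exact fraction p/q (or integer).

x̄ = F·x = [9, -3, 3]
P̄ = F·P·Fᵀ + Q = [58 -51 -27; -51 51 29; -27 29 36]
S = H·P̄·Hᵀ + R = [322]
K = P̄·Hᵀ·S⁻¹ = [-44/161; 87/322; 53/161]
x' − x̄ = [220/161, -435/322, -265/161] = K·y
y = (KᵀK)⁻¹·Kᵀ·(x' − x̄) = [-5]
z = y + H·x̄ = [-5] + [3] = [-2]

z = [-2]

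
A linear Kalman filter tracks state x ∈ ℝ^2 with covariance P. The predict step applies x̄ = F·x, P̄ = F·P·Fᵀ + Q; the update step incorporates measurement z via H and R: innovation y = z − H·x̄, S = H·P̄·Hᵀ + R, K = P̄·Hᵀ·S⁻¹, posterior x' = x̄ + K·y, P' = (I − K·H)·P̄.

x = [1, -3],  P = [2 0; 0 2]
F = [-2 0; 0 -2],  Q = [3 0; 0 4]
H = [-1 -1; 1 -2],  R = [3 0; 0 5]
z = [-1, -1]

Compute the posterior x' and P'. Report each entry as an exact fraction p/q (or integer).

x' = [2/65, 66/65]
P' = [2409/1495 132/1495; 132/1495 1236/1495]

x̄ = F·x = [-2, 6]
P̄ = F·P·Fᵀ + Q = [11 0; 0 12]
y = z − H·x̄ = [3, 13]
S = H·P̄·Hᵀ + R = [26 13; 13 64]
K = P̄·Hᵀ·S⁻¹ = [-847/1495 33/115; -456/1495 -36/115]
x' = x̄ + K·y = [2/65, 66/65]
P' = (I − K·H)·P̄ = [2409/1495 132/1495; 132/1495 1236/1495]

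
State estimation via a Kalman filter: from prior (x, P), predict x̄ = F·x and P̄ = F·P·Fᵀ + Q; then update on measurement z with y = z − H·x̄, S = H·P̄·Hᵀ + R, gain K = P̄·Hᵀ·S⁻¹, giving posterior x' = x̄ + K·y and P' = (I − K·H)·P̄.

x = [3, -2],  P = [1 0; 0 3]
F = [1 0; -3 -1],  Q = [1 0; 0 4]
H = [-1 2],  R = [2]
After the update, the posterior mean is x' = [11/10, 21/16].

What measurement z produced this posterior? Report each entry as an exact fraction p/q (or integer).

z = [2]

x̄ = F·x = [3, -7]
P̄ = F·P·Fᵀ + Q = [2 -3; -3 16]
S = H·P̄·Hᵀ + R = [80]
K = P̄·Hᵀ·S⁻¹ = [-1/10; 7/16]
x' − x̄ = [-19/10, 133/16] = K·y
y = (KᵀK)⁻¹·Kᵀ·(x' − x̄) = [19]
z = y + H·x̄ = [19] + [-17] = [2]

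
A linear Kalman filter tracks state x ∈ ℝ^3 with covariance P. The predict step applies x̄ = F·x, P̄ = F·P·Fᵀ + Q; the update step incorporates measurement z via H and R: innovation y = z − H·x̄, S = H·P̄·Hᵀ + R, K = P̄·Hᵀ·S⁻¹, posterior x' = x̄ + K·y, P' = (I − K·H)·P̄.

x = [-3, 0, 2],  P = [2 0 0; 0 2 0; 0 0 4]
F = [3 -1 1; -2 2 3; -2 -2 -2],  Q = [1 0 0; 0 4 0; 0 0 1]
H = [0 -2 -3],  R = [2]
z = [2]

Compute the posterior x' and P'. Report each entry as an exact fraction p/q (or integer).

x' = [147/235, 308/47, -1162/235]
P' = [2739/235 260/47 -904/235; 260/47 2312/47 -1536/47; -904/235 -1536/47 5154/235]

x̄ = F·x = [-7, 12, 2]
P̄ = F·P·Fᵀ + Q = [25 -4 -16; -4 56 -24; -16 -24 33]
y = z − H·x̄ = [32]
S = H·P̄·Hᵀ + R = [235]
K = P̄·Hᵀ·S⁻¹ = [56/235; -8/47; -51/235]
x' = x̄ + K·y = [147/235, 308/47, -1162/235]
P' = (I − K·H)·P̄ = [2739/235 260/47 -904/235; 260/47 2312/47 -1536/47; -904/235 -1536/47 5154/235]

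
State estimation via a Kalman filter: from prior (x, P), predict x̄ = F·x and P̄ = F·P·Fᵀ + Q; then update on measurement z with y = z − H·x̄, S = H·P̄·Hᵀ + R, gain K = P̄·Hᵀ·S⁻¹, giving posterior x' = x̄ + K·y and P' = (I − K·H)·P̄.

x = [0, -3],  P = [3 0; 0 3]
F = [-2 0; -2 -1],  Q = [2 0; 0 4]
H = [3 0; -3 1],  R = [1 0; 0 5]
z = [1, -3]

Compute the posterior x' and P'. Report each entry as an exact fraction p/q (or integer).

x̄ = F·x = [0, 3]
P̄ = F·P·Fᵀ + Q = [14 12; 12 19]
y = z − H·x̄ = [1, -6]
S = H·P̄·Hᵀ + R = [127 -90; -90 78]
K = P̄·Hᵀ·S⁻¹ = [96/301 -5/301; 213/301 1081/1806]
x' = x̄ + K·y = [18/43, 5/43]
P' = (I − K·H)·P̄ = [32/301 71/301; 71/301 6683/1806]

x' = [18/43, 5/43]
P' = [32/301 71/301; 71/301 6683/1806]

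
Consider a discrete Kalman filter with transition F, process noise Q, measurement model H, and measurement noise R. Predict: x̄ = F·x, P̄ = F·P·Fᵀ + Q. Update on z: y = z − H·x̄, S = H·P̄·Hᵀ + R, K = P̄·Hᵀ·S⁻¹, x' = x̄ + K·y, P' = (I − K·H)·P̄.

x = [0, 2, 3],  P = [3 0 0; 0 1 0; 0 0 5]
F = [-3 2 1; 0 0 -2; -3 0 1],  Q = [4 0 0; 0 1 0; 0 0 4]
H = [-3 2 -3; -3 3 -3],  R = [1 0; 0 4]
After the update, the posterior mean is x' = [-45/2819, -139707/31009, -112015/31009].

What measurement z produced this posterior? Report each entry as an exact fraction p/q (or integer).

z = [2, -3]

x̄ = F·x = [7, -6, 3]
P̄ = F·P·Fᵀ + Q = [40 -10 32; -10 21 -10; 32 -10 36]
S = H·P̄·Hᵀ + R = [1585 1686; 1686 1813]
K = P̄·Hᵀ·S⁻¹ = [-1192/2819 726/2819; -22452/31009 22983/31009; -11588/31009 6774/31009]
x' − x̄ = [-19778/2819, 46347/31009, -205042/31009] = K·y
y = (KᵀK)⁻¹·Kᵀ·(x' − x̄) = [44, 45]
z = y + H·x̄ = [44, 45] + [-42, -48] = [2, -3]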